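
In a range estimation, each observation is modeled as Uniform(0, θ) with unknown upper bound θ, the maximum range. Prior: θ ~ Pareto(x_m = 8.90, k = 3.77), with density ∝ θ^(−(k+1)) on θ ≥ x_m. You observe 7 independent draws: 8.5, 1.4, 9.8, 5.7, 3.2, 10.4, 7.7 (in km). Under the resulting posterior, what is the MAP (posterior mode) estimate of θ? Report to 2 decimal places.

10.40

A Pareto(scale x_m, shape k) prior on the upper bound θ of Uniform(0, θ) is conjugate: posterior is Pareto(max(x_m, max xᵢ), k + n).
Sample maximum = 10.4; prior scale x_m = 8.90 → posterior scale = max = 10.40.
Posterior shape = 3.77 + 7 = 10.77.
The Pareto density is decreasing on [x_m, ∞), so the mode is x_m = 10.40.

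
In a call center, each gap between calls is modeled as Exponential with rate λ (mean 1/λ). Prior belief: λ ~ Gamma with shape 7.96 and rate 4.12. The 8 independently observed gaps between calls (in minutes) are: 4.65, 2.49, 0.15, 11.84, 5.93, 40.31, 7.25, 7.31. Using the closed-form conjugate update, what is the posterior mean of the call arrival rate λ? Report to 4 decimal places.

With a Gamma(shape α, rate β) prior on the exponential rate λ, the posterior after n observations with total T = Σxᵢ is Gamma(α+n, β+T).
Sum of observations T = 79.93 minutes; n = 8.
Posterior: Gamma(7.96+8, 4.12+79.93) = Gamma(15.96, 84.05).
Posterior mean of λ = α/β = 15.96/84.05 = 0.1899.

0.1899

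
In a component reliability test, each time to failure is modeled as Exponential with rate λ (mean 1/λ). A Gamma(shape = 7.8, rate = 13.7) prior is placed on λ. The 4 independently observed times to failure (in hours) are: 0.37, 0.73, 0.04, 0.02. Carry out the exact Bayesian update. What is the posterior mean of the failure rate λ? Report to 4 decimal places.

0.7941

With a Gamma(shape α, rate β) prior on the exponential rate λ, the posterior after n observations with total T = Σxᵢ is Gamma(α+n, β+T).
Sum of observations T = 1.16 hours; n = 4.
Posterior: Gamma(7.8+4, 13.7+1.16) = Gamma(11.8, 14.86).
Posterior mean of λ = α/β = 11.8/14.86 = 0.7941.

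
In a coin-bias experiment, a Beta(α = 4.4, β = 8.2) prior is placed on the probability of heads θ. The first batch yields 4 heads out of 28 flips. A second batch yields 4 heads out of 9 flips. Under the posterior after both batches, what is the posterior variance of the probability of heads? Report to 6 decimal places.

0.003706

The Beta prior is conjugate to a Binomial/Bernoulli likelihood; the update adds successes to α and failures to β.
After batch 1: Beta(4.4+4, 8.2+24) = Beta(8.4, 32.2).
After batch 2: Beta(8.4+4, 32.2+5) = Beta(12.4, 37.2).
Var = αβ/((α+β)²(α+β+1)) = 12.4·37.2/(49.6²·50.6) = 0.003706.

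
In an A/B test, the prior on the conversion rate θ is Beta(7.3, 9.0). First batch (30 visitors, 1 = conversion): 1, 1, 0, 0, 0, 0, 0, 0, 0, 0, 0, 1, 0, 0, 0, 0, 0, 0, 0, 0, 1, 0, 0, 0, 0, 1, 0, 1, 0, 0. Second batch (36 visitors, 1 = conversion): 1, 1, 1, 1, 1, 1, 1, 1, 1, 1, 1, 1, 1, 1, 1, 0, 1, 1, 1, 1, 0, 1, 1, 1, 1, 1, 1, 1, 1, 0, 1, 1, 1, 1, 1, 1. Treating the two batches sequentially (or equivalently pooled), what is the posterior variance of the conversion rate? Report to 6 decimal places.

0.002954

The Beta prior is conjugate to a Binomial/Bernoulli likelihood; the update adds successes to α and failures to β.
After batch 1: Beta(7.3+6, 9.0+24) = Beta(13.3, 33.0).
After batch 2: Beta(13.3+33, 33.0+3) = Beta(46.3, 36.0).
Var = αβ/((α+β)²(α+β+1)) = 46.3·36.0/(82.3²·83.3) = 0.002954.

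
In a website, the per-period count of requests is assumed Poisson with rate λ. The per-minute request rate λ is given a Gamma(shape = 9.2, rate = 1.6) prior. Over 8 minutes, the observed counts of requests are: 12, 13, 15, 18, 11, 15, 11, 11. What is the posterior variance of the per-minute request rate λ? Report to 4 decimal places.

With a Gamma(shape α, rate β) prior, the Poisson likelihood is conjugate: the posterior is Gamma(α + ΣXᵢ, β + n).
Sum of counts S = 106 over n = 8 minutes.
Posterior: Gamma(α+S, β+n) = Gamma(9.2+106, 1.6+8) = Gamma(115.2, 9.6).
Var = α/β² = 115.2/9.6² = 1.2500.

1.2500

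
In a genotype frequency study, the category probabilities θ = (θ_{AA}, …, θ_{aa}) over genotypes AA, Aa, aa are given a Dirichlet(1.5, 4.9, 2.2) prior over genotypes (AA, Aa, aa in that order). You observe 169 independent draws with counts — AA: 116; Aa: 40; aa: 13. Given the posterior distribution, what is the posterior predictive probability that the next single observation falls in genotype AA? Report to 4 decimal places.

The Dirichlet prior is conjugate to the Multinomial likelihood: each posterior αⱼ = prior αⱼ + observed count nⱼ.
Posterior concentration: (117.5, 44.9, 15.2), total = 177.6.
P(next = AA | data) = α_{AA}/Σα = 0.6616.

0.6616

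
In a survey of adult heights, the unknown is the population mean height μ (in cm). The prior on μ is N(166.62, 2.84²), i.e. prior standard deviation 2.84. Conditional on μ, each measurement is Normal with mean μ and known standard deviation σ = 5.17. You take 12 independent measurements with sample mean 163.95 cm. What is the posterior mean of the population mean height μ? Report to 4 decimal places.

For Normal data with known variance σ², a Normal(μ₀, σ₀²) prior on μ is conjugate. Posterior precision = 1/σ₀² + n/σ²; posterior mean is the precision-weighted average of μ₀ and x̄.
n·x̄ = 12·163.95 = 1967.4.
σ₀² = 2.84² = 8.0656, σ² = 5.17² = 26.7289; σ² + n·σ₀² = 26.7289 + 12·8.0656 = 123.5161.
Posterior mean = (μ₀/σ₀² + n·x̄/σ²)/(1/σ₀² + n/σ²) = (σ²·μ₀ + σ₀²·n·x̄)/(σ² + n·σ₀²) = (26.7289·166.62 + 8.0656·1967.4)/123.5161 = 20321.830758/123.5161 = 164.5278.

164.5278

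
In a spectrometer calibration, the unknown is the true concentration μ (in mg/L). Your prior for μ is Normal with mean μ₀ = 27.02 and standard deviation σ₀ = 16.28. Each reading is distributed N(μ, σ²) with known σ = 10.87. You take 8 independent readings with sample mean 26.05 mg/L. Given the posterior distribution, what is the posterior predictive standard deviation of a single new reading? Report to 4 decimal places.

For Normal data with known variance σ², a Normal(μ₀, σ₀²) prior on μ is conjugate. Posterior precision = 1/σ₀² + n/σ²; posterior mean is the precision-weighted average of μ₀ and x̄.
σ₀² = 16.28² = 265.0384, σ² = 10.87² = 118.1569; σ² + n·σ₀² = 118.1569 + 8·265.0384 = 2238.4641.
Posterior precision = 1/σ₀² + n/σ² = 1/265.0384 + 8/118.1569 = (σ² + n·σ₀²)/(σ₀²σ²) = 2238.4641/(265.0384·118.1569); posterior variance σₙ² = σ₀²σ²/(σ² + n·σ₀²) = 265.0384·118.1569/2238.4641 = 13.990001.
Predictive variance for one new observation = σₙ² + σ² = 265.0384·118.1569/2238.4641 + 118.1569 = σ²·(σ₀² + 2238.4641)/2238.4641 = 118.1569·2503.5025/2238.4641 = 132.146901; SD = √(118.1569·2503.5025/2238.4641) = 11.4955.

11.4955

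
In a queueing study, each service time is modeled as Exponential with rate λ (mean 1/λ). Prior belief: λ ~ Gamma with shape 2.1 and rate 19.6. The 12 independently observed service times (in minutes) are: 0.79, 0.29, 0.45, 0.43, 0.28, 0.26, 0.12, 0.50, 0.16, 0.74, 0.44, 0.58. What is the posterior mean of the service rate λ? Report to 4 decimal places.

0.5722

With a Gamma(shape α, rate β) prior on the exponential rate λ, the posterior after n observations with total T = Σxᵢ is Gamma(α+n, β+T).
Sum of observations T = 5.04 minutes; n = 12.
Posterior: Gamma(2.1+12, 19.6+5.04) = Gamma(14.1, 24.64).
Posterior mean of λ = α/β = 14.1/24.64 = 0.5722.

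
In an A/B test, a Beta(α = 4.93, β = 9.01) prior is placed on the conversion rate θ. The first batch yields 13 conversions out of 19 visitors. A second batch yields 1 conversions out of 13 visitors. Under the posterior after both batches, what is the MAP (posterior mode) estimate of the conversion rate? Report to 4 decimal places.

0.4081

The Beta prior is conjugate to a Binomial/Bernoulli likelihood; the update adds successes to α and failures to β.
After batch 1: Beta(4.93+13, 9.01+6) = Beta(17.93, 15.01).
After batch 2: Beta(17.93+1, 15.01+12) = Beta(18.93, 27.01).
Mode of Beta(a,b) for a,b>1 is (a−1)/(a+b−2) = 17.93/43.94 = 0.4081.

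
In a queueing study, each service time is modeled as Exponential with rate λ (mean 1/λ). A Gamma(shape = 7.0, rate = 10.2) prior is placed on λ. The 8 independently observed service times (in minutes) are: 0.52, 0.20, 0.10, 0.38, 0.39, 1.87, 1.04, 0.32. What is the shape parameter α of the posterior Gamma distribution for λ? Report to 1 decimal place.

15.0

With a Gamma(shape α, rate β) prior on the exponential rate λ, the posterior after n observations with total T = Σxᵢ is Gamma(α+n, β+T).
Sum of observations T = 4.82 minutes; n = 8.
Posterior: Gamma(7.0+8, 10.2+4.82) = Gamma(15.0, 15.02).
Posterior α = 15.0.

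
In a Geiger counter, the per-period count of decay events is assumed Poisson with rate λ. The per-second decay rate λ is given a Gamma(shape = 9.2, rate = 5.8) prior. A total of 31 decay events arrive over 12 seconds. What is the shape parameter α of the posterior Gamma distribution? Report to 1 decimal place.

40.2

With a Gamma(shape α, rate β) prior, the Poisson likelihood is conjugate: the posterior is Gamma(α + ΣXᵢ, β + n).
Posterior: Gamma(α+S, β+n) = Gamma(9.2+31, 5.8+12) = Gamma(40.2, 17.8).
Posterior α = 40.2.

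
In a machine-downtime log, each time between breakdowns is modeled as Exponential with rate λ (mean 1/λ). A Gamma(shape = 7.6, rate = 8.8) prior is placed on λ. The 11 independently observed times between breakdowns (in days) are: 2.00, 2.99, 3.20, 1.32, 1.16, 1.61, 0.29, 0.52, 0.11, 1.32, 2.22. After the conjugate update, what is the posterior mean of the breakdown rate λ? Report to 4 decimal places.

0.7283

With a Gamma(shape α, rate β) prior on the exponential rate λ, the posterior after n observations with total T = Σxᵢ is Gamma(α+n, β+T).
Sum of observations T = 16.74 days; n = 11.
Posterior: Gamma(7.6+11, 8.8+16.74) = Gamma(18.6, 25.54).
Posterior mean of λ = α/β = 18.6/25.54 = 0.7283.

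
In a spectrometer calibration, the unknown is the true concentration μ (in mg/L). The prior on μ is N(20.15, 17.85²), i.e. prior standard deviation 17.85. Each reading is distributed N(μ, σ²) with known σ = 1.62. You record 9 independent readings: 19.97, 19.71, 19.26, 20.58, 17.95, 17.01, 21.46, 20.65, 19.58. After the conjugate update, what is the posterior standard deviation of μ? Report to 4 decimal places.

For Normal data with known variance σ², a Normal(μ₀, σ₀²) prior on μ is conjugate. Posterior precision = 1/σ₀² + n/σ²; posterior mean is the precision-weighted average of μ₀ and x̄.
σ₀² = 17.85² = 318.6225, σ² = 1.62² = 2.6244; σ² + n·σ₀² = 2.6244 + 9·318.6225 = 2870.2269.
Posterior precision = 1/σ₀² + n/σ² = 1/318.6225 + 9/2.6244 = (σ² + n·σ₀²)/(σ₀²σ²) = 2870.2269/(318.6225·2.6244); posterior variance σₙ² = σ₀²σ²/(σ² + n·σ₀²) = 318.6225·2.6244/2870.2269 = 0.291333.
Posterior SD = √σₙ² = √(318.6225·2.6244/2870.2269) = 0.5398.

0.5398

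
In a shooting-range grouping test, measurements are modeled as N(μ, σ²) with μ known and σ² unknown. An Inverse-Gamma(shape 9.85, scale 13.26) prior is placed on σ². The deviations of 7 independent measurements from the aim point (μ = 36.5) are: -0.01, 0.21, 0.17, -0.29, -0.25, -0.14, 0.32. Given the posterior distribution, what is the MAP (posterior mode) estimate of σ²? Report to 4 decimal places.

0.9359

With known mean μ and an Inverse-Gamma(α, β) prior on σ², the Normal likelihood is conjugate: posterior is Inv-Gamma(α + n/2, β + Σ(xᵢ−μ)²/2).
Σ(xᵢ−μ)² = (-0.01)² + (0.21)² + (0.17)² + (-0.29)² + (-0.25)² + (-0.14)² + (0.32)² = 0.3417.
Posterior: Inv-Gamma(9.85 + 7/2, 13.26 + 0.3417/2) = Inv-Gamma(13.35, 13.43085).
Mode = β/(α+1) = 13.43085/14.35 = 0.9359.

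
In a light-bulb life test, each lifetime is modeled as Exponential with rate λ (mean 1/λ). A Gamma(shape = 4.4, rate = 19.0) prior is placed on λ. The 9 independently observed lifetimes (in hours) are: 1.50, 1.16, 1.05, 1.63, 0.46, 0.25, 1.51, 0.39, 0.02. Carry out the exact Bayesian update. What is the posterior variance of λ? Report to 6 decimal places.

With a Gamma(shape α, rate β) prior on the exponential rate λ, the posterior after n observations with total T = Σxᵢ is Gamma(α+n, β+T).
Sum of observations T = 7.97 hours; n = 9.
Posterior: Gamma(4.4+9, 19.0+7.97) = Gamma(13.4, 26.97).
Var = α/β² = 0.018422.

0.018422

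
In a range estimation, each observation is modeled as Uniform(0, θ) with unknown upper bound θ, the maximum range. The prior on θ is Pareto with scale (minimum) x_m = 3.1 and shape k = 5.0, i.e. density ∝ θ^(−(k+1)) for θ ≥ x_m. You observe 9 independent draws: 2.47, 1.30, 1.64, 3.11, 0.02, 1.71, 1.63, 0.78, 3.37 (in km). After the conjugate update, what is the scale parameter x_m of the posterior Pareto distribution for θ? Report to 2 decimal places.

A Pareto(scale x_m, shape k) prior on the upper bound θ of Uniform(0, θ) is conjugate: posterior is Pareto(max(x_m, max xᵢ), k + n).
Sample maximum = 3.37; prior scale x_m = 3.1 → posterior scale = max = 3.37.
Posterior shape = 5.0 + 9 = 14.0.
Posterior scale x_m = 3.37.

3.37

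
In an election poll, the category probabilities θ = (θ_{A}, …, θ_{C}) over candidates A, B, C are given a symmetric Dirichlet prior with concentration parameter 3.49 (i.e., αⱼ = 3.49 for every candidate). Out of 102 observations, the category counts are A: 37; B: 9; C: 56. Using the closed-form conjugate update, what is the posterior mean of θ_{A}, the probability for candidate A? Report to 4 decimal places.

0.3600

The Dirichlet prior is conjugate to the Multinomial likelihood: each posterior αⱼ = prior αⱼ + observed count nⱼ.
Posterior concentration: (40.49, 12.49, 59.49), total = 112.47.
E[θ_{A}|data] = α_{A}/Σα = 40.49/112.47 = 0.3600.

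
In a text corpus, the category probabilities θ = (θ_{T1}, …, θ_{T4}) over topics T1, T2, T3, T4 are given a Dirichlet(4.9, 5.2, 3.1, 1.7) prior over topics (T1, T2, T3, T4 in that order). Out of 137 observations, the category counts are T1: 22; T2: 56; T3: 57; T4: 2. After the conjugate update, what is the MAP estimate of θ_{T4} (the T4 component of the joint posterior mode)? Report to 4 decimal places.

The Dirichlet prior is conjugate to the Multinomial likelihood: each posterior αⱼ = prior αⱼ + observed count nⱼ.
Posterior concentration: (26.9, 61.2, 60.1, 3.7), total = 151.9.
Joint mode component: (α_{T4}−1)/(Σα−K) = 2.7/147.9 = 0.0183.

0.0183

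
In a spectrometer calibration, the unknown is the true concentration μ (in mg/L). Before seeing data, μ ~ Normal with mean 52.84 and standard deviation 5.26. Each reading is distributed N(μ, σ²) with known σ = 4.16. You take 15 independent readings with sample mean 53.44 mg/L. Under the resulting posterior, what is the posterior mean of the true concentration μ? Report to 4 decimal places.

For Normal data with known variance σ², a Normal(μ₀, σ₀²) prior on μ is conjugate. Posterior precision = 1/σ₀² + n/σ²; posterior mean is the precision-weighted average of μ₀ and x̄.
n·x̄ = 15·53.44 = 801.6.
σ₀² = 5.26² = 27.6676, σ² = 4.16² = 17.3056; σ² + n·σ₀² = 17.3056 + 15·27.6676 = 432.3196.
Posterior mean = (μ₀/σ₀² + n·x̄/σ²)/(1/σ₀² + n/σ²) = (σ²·μ₀ + σ₀²·n·x̄)/(σ² + n·σ₀²) = (17.3056·52.84 + 27.6676·801.6)/432.3196 = 23092.776064/432.3196 = 53.4160.

53.4160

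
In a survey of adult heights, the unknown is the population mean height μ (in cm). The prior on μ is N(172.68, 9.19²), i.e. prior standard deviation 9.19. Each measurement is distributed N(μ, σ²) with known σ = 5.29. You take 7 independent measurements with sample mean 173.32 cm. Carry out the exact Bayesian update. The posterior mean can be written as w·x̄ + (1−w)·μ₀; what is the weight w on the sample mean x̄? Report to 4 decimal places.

0.9548

For Normal data with known variance σ², a Normal(μ₀, σ₀²) prior on μ is conjugate. Posterior precision = 1/σ₀² + n/σ²; posterior mean is the precision-weighted average of μ₀ and x̄.
σ₀² = 9.19² = 84.4561, σ² = 5.29² = 27.9841. Prior precision 1/σ₀² = 1/84.4561; data precision n/σ² = 7/27.9841.
w = (n/σ²)/(1/σ₀² + n/σ²) = n·σ₀²/(σ² + n·σ₀²) = 7·84.4561/(27.9841 + 7·84.4561) = 591.1927/619.1768 = 0.9548.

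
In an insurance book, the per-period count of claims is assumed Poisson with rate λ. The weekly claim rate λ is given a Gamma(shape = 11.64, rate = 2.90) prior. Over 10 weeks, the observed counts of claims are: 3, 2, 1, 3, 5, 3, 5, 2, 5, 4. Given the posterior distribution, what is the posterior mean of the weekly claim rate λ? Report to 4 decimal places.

With a Gamma(shape α, rate β) prior, the Poisson likelihood is conjugate: the posterior is Gamma(α + ΣXᵢ, β + n).
Sum of counts S = 33 over n = 10 weeks.
Posterior: Gamma(α+S, β+n) = Gamma(11.64+33, 2.90+10) = Gamma(44.64, 12.90).
Posterior mean = α/β = 44.64/12.90 = 3.4605.

3.4605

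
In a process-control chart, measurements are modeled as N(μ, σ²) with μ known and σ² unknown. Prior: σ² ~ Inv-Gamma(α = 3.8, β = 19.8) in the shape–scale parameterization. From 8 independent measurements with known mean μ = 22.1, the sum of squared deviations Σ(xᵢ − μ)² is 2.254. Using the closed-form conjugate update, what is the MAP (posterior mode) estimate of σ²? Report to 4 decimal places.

With known mean μ and an Inverse-Gamma(α, β) prior on σ², the Normal likelihood is conjugate: posterior is Inv-Gamma(α + n/2, β + Σ(xᵢ−μ)²/2).
Posterior: Inv-Gamma(3.8 + 8/2, 19.8 + 2.254/2) = Inv-Gamma(7.80, 20.9270).
Mode = β/(α+1) = 20.9270/8.80 = 2.3781.

2.3781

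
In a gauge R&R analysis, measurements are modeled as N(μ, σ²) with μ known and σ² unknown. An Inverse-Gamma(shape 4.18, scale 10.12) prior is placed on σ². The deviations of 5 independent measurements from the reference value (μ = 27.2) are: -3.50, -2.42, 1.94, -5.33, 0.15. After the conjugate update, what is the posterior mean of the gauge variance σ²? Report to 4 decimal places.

6.2096

With known mean μ and an Inverse-Gamma(α, β) prior on σ², the Normal likelihood is conjugate: posterior is Inv-Gamma(α + n/2, β + Σ(xᵢ−μ)²/2).
Σ(xᵢ−μ)² = (-3.50)² + (-2.42)² + (1.94)² + (-5.33)² + (0.15)² = 50.3014.
Posterior: Inv-Gamma(4.18 + 5/2, 10.12 + 50.3014/2) = Inv-Gamma(6.68, 35.27070).
E[σ²|data] = β/(α−1) = 35.27070/5.68 = 6.2096.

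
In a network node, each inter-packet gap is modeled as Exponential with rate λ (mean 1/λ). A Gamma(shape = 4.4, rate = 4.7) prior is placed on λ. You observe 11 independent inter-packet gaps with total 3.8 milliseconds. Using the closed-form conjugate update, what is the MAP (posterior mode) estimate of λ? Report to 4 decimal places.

1.6941

With a Gamma(shape α, rate β) prior on the exponential rate λ, the posterior after n observations with total T = Σxᵢ is Gamma(α+n, β+T).
Posterior: Gamma(4.4+11, 4.7+3.8) = Gamma(15.4, 8.5).
Mode = (α−1)/β = 1.6941.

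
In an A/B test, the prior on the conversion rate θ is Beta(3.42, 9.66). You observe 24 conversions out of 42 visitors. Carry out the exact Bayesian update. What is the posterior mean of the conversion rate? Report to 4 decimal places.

The Beta prior is conjugate to a Binomial/Bernoulli likelihood; the update adds successes to α and failures to β.
Posterior: Beta(α+k, β+n−k) = Beta(3.42+24, 9.66+18) = Beta(27.42, 27.66).
Posterior mean = α/(α+β) = 27.42/55.08 = 0.4978.

0.4978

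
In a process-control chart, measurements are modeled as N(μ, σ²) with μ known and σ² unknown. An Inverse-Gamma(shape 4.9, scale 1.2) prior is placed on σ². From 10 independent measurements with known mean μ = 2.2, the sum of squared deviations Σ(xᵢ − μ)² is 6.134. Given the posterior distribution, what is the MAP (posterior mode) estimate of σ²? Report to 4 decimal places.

With known mean μ and an Inverse-Gamma(α, β) prior on σ², the Normal likelihood is conjugate: posterior is Inv-Gamma(α + n/2, β + Σ(xᵢ−μ)²/2).
Posterior: Inv-Gamma(4.9 + 10/2, 1.2 + 6.134/2) = Inv-Gamma(9.90, 4.2670).
Mode = β/(α+1) = 4.2670/10.90 = 0.3915.

0.3915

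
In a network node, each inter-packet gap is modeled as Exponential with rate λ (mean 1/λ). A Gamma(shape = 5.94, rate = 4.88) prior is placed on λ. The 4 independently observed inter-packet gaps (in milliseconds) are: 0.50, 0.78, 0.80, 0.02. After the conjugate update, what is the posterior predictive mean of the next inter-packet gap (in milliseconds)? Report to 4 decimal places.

With a Gamma(shape α, rate β) prior on the exponential rate λ, the posterior after n observations with total T = Σxᵢ is Gamma(α+n, β+T).
Sum of observations T = 2.10 milliseconds; n = 4.
Posterior: Gamma(5.94+4, 4.88+2.10) = Gamma(9.94, 6.98).
The predictive distribution for the next observation is Lomax; its mean is β/(α−1) = 6.98/8.94 = 0.7808.

0.7808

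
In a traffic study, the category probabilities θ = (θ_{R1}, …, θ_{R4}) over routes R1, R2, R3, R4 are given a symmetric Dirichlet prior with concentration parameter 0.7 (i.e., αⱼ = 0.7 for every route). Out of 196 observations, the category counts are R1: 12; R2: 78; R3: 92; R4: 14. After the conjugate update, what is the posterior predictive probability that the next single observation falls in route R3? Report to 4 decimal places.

The Dirichlet prior is conjugate to the Multinomial likelihood: each posterior αⱼ = prior αⱼ + observed count nⱼ.
Posterior concentration: (12.7, 78.7, 92.7, 14.7), total = 198.8.
P(next = R3 | data) = α_{R3}/Σα = 0.4663.

0.4663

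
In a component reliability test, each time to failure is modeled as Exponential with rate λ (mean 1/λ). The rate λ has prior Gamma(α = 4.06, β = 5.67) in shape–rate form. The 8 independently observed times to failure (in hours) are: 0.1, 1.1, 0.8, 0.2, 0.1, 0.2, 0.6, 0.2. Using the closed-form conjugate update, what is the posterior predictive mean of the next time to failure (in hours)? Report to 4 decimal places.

0.8110

With a Gamma(shape α, rate β) prior on the exponential rate λ, the posterior after n observations with total T = Σxᵢ is Gamma(α+n, β+T).
Sum of observations T = 3.3 hours; n = 8.
Posterior: Gamma(4.06+8, 5.67+3.3) = Gamma(12.06, 8.97).
The predictive distribution for the next observation is Lomax; its mean is β/(α−1) = 8.97/11.06 = 0.8110.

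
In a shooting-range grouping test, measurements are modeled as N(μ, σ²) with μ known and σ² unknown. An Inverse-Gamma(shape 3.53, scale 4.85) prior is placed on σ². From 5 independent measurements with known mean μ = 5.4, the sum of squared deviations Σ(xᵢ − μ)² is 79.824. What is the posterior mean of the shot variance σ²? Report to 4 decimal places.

8.8990

With known mean μ and an Inverse-Gamma(α, β) prior on σ², the Normal likelihood is conjugate: posterior is Inv-Gamma(α + n/2, β + Σ(xᵢ−μ)²/2).
Posterior: Inv-Gamma(3.53 + 5/2, 4.85 + 79.824/2) = Inv-Gamma(6.03, 44.7620).
E[σ²|data] = β/(α−1) = 44.7620/5.03 = 8.8990.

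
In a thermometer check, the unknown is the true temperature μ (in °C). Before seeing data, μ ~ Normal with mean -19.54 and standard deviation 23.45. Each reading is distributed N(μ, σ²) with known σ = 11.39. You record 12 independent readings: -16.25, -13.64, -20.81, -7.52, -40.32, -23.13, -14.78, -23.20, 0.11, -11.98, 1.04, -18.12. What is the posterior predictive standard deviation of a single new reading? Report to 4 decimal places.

11.8463

For Normal data with known variance σ², a Normal(μ₀, σ₀²) prior on μ is conjugate. Posterior precision = 1/σ₀² + n/σ²; posterior mean is the precision-weighted average of μ₀ and x̄.
σ₀² = 23.45² = 549.9025, σ² = 11.39² = 129.7321; σ² + n·σ₀² = 129.7321 + 12·549.9025 = 6728.5621.
Posterior precision = 1/σ₀² + n/σ² = 1/549.9025 + 12/129.7321 = (σ² + n·σ₀²)/(σ₀²σ²) = 6728.5621/(549.9025·129.7321); posterior variance σₙ² = σ₀²σ²/(σ² + n·σ₀²) = 549.9025·129.7321/6728.5621 = 10.602563.
Predictive variance for one new observation = σₙ² + σ² = 549.9025·129.7321/6728.5621 + 129.7321 = σ²·(σ₀² + 6728.5621)/6728.5621 = 129.7321·7278.4646/6728.5621 = 140.334663; SD = √(129.7321·7278.4646/6728.5621) = 11.8463.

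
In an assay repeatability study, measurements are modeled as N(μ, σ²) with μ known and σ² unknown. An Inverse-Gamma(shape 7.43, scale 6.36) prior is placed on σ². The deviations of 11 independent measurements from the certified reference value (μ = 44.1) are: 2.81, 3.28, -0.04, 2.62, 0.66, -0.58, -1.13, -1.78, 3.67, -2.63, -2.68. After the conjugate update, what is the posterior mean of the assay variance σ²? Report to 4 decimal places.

2.9768

With known mean μ and an Inverse-Gamma(α, β) prior on σ², the Normal likelihood is conjugate: posterior is Inv-Gamma(α + n/2, β + Σ(xᵢ−μ)²/2).
Σ(xᵢ−μ)² = (2.81)² + (3.28)² + (-0.04)² + (2.62)² + (0.66)² + (-0.58)² + (-1.13)² + (-1.78)² + (3.67)² + (-2.63)² + (-2.68)² = 58.3060.
Posterior: Inv-Gamma(7.43 + 11/2, 6.36 + 58.3060/2) = Inv-Gamma(12.93, 35.51300).
E[σ²|data] = β/(α−1) = 35.51300/11.93 = 2.9768.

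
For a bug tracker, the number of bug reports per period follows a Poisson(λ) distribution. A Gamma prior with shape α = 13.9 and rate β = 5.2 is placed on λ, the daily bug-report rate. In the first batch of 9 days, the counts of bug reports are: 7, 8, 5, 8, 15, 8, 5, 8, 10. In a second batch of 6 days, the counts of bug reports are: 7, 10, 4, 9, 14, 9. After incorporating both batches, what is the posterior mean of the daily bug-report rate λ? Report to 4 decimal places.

With a Gamma(shape α, rate β) prior, the Poisson likelihood is conjugate: the posterior is Gamma(α + ΣXᵢ, β + n).
Batch 1: sum of counts S = 74 over n = 9 days.
After batch 1: Gamma(α+S, β+n) = Gamma(13.9+74, 5.2+9) = Gamma(87.9, 14.2).
Batch 2: sum of counts S = 53 over n = 6 days.
After batch 2: Gamma(α+S, β+n) = Gamma(87.9+53, 14.2+6) = Gamma(140.9, 20.2).
Posterior mean = α/β = 140.9/20.2 = 6.9752.

6.9752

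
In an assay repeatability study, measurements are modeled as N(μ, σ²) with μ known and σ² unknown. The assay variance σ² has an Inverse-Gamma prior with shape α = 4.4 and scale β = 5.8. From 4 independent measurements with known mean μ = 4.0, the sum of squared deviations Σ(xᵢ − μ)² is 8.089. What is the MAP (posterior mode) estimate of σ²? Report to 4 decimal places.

1.3303

With known mean μ and an Inverse-Gamma(α, β) prior on σ², the Normal likelihood is conjugate: posterior is Inv-Gamma(α + n/2, β + Σ(xᵢ−μ)²/2).
Posterior: Inv-Gamma(4.4 + 4/2, 5.8 + 8.089/2) = Inv-Gamma(6.40, 9.8445).
Mode = β/(α+1) = 9.8445/7.40 = 1.3303.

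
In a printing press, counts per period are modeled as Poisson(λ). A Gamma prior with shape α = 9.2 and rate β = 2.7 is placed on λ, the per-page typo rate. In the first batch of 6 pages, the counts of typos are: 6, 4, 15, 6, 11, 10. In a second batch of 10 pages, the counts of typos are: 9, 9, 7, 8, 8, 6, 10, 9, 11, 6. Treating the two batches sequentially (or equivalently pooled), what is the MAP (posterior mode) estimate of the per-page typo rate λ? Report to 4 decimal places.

7.6578

With a Gamma(shape α, rate β) prior, the Poisson likelihood is conjugate: the posterior is Gamma(α + ΣXᵢ, β + n).
Batch 1: sum of counts S = 52 over n = 6 pages.
After batch 1: Gamma(α+S, β+n) = Gamma(9.2+52, 2.7+6) = Gamma(61.2, 8.7).
Batch 2: sum of counts S = 83 over n = 10 pages.
After batch 2: Gamma(α+S, β+n) = Gamma(61.2+83, 8.7+10) = Gamma(144.2, 18.7).
Mode of Gamma(α,β) for α≥1 is (α−1)/β = 143.2/18.7 = 7.6578.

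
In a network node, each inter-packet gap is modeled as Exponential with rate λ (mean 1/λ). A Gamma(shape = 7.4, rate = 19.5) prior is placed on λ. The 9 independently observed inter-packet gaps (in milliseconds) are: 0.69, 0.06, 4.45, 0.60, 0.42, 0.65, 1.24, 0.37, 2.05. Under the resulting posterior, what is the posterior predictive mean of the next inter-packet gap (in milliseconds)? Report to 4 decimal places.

With a Gamma(shape α, rate β) prior on the exponential rate λ, the posterior after n observations with total T = Σxᵢ is Gamma(α+n, β+T).
Sum of observations T = 10.53 milliseconds; n = 9.
Posterior: Gamma(7.4+9, 19.5+10.53) = Gamma(16.4, 30.03).
The predictive distribution for the next observation is Lomax; its mean is β/(α−1) = 30.03/15.4 = 1.9500.

1.9500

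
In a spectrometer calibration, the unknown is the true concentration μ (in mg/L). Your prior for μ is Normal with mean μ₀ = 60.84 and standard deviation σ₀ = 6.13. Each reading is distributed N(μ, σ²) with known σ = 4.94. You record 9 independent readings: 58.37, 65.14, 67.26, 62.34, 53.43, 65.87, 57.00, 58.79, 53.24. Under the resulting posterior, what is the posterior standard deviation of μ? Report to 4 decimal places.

For Normal data with known variance σ², a Normal(μ₀, σ₀²) prior on μ is conjugate. Posterior precision = 1/σ₀² + n/σ²; posterior mean is the precision-weighted average of μ₀ and x̄.
σ₀² = 6.13² = 37.5769, σ² = 4.94² = 24.4036; σ² + n·σ₀² = 24.4036 + 9·37.5769 = 362.5957.
Posterior precision = 1/σ₀² + n/σ² = 1/37.5769 + 9/24.4036 = (σ² + n·σ₀²)/(σ₀²σ²) = 362.5957/(37.5769·24.4036); posterior variance σₙ² = σ₀²σ²/(σ² + n·σ₀²) = 37.5769·24.4036/362.5957 = 2.529020.
Posterior SD = √σₙ² = √(37.5769·24.4036/362.5957) = 1.5903.

1.5903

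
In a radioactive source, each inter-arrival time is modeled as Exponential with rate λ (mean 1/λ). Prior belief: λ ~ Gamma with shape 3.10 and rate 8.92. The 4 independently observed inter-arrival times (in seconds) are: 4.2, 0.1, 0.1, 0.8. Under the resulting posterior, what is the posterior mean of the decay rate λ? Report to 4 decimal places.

0.5028

With a Gamma(shape α, rate β) prior on the exponential rate λ, the posterior after n observations with total T = Σxᵢ is Gamma(α+n, β+T).
Sum of observations T = 5.2 seconds; n = 4.
Posterior: Gamma(3.10+4, 8.92+5.2) = Gamma(7.10, 14.12).
Posterior mean of λ = α/β = 7.10/14.12 = 0.5028.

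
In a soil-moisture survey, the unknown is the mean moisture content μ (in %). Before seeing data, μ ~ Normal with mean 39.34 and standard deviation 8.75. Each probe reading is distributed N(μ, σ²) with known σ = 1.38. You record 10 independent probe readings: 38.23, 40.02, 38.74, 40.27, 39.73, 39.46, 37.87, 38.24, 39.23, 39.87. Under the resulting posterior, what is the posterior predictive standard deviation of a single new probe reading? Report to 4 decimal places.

For Normal data with known variance σ², a Normal(μ₀, σ₀²) prior on μ is conjugate. Posterior precision = 1/σ₀² + n/σ²; posterior mean is the precision-weighted average of μ₀ and x̄.
σ₀² = 8.75² = 76.5625, σ² = 1.38² = 1.9044; σ² + n·σ₀² = 1.9044 + 10·76.5625 = 767.5294.
Posterior precision = 1/σ₀² + n/σ² = 1/76.5625 + 10/1.9044 = (σ² + n·σ₀²)/(σ₀²σ²) = 767.5294/(76.5625·1.9044); posterior variance σₙ² = σ₀²σ²/(σ² + n·σ₀²) = 76.5625·1.9044/767.5294 = 0.189967.
Predictive variance for one new observation = σₙ² + σ² = 76.5625·1.9044/767.5294 + 1.9044 = σ²·(σ₀² + 767.5294)/767.5294 = 1.9044·844.0919/767.5294 = 2.094367; SD = √(1.9044·844.0919/767.5294) = 1.4472.

1.4472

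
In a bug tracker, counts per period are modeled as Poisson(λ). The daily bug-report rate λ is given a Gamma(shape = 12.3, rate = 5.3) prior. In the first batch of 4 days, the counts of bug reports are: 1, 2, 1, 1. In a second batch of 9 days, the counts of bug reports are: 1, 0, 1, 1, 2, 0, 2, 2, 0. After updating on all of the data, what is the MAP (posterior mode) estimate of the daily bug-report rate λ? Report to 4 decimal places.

1.3825

With a Gamma(shape α, rate β) prior, the Poisson likelihood is conjugate: the posterior is Gamma(α + ΣXᵢ, β + n).
Batch 1: sum of counts S = 5 over n = 4 days.
After batch 1: Gamma(α+S, β+n) = Gamma(12.3+5, 5.3+4) = Gamma(17.3, 9.3).
Batch 2: sum of counts S = 9 over n = 9 days.
After batch 2: Gamma(α+S, β+n) = Gamma(17.3+9, 9.3+9) = Gamma(26.3, 18.3).
Mode of Gamma(α,β) for α≥1 is (α−1)/β = 25.3/18.3 = 1.3825.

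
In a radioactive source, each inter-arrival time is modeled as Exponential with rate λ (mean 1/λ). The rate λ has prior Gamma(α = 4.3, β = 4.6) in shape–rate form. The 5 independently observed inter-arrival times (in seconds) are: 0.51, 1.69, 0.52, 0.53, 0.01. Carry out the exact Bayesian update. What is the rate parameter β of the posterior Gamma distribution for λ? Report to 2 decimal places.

7.86

With a Gamma(shape α, rate β) prior on the exponential rate λ, the posterior after n observations with total T = Σxᵢ is Gamma(α+n, β+T).
Sum of observations T = 3.26 seconds; n = 5.
Posterior: Gamma(4.3+5, 4.6+3.26) = Gamma(9.3, 7.86).
Posterior β = 7.86.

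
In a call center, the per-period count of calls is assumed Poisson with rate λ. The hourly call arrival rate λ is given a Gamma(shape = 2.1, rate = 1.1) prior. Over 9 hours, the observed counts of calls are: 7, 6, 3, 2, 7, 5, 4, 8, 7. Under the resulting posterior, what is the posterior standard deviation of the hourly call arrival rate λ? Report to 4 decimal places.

0.7078

With a Gamma(shape α, rate β) prior, the Poisson likelihood is conjugate: the posterior is Gamma(α + ΣXᵢ, β + n).
Sum of counts S = 49 over n = 9 hours.
Posterior: Gamma(α+S, β+n) = Gamma(2.1+49, 1.1+9) = Gamma(51.1, 10.1).
SD = √α/β = √51.1/10.1 = 0.7078.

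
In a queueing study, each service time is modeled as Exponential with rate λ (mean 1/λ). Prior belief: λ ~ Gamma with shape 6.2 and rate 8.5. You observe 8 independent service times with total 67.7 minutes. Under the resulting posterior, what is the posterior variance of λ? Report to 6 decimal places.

With a Gamma(shape α, rate β) prior on the exponential rate λ, the posterior after n observations with total T = Σxᵢ is Gamma(α+n, β+T).
Posterior: Gamma(6.2+8, 8.5+67.7) = Gamma(14.2, 76.2).
Var = α/β² = 0.002446.

0.002446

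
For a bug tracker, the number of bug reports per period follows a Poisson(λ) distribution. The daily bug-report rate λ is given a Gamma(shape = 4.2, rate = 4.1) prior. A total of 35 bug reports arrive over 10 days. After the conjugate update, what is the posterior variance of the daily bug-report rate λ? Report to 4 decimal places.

0.1972

With a Gamma(shape α, rate β) prior, the Poisson likelihood is conjugate: the posterior is Gamma(α + ΣXᵢ, β + n).
Posterior: Gamma(α+S, β+n) = Gamma(4.2+35, 4.1+10) = Gamma(39.2, 14.1).
Var = α/β² = 39.2/14.1² = 0.1972.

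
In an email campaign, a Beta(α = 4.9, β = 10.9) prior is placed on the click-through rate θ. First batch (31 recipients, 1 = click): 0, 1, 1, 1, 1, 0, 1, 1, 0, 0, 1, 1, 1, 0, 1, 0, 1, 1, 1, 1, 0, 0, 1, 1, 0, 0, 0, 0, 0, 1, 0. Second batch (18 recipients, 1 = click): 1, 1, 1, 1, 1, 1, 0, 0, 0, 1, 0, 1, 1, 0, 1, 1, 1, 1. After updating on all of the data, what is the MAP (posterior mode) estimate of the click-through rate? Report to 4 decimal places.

0.5398

The Beta prior is conjugate to a Binomial/Bernoulli likelihood; the update adds successes to α and failures to β.
After batch 1: Beta(4.9+17, 10.9+14) = Beta(21.9, 24.9).
After batch 2: Beta(21.9+13, 24.9+5) = Beta(34.9, 29.9).
Mode of Beta(a,b) for a,b>1 is (a−1)/(a+b−2) = 33.9/62.8 = 0.5398.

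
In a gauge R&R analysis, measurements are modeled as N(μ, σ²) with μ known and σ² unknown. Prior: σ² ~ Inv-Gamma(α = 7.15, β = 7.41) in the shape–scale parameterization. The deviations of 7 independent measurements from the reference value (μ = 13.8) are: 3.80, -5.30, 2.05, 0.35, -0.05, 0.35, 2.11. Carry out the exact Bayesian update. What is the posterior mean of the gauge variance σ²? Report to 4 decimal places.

3.4328

With known mean μ and an Inverse-Gamma(α, β) prior on σ², the Normal likelihood is conjugate: posterior is Inv-Gamma(α + n/2, β + Σ(xᵢ−μ)²/2).
Σ(xᵢ−μ)² = (3.80)² + (-5.30)² + (2.05)² + (0.35)² + (-0.05)² + (0.35)² + (2.11)² = 51.4321.
Posterior: Inv-Gamma(7.15 + 7/2, 7.41 + 51.4321/2) = Inv-Gamma(10.65, 33.12605).
E[σ²|data] = β/(α−1) = 33.12605/9.65 = 3.4328.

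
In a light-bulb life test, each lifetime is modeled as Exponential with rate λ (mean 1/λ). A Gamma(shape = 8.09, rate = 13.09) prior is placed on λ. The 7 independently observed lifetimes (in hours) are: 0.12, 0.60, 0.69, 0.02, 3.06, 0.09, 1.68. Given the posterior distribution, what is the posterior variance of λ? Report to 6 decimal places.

With a Gamma(shape α, rate β) prior on the exponential rate λ, the posterior after n observations with total T = Σxᵢ is Gamma(α+n, β+T).
Sum of observations T = 6.26 hours; n = 7.
Posterior: Gamma(8.09+7, 13.09+6.26) = Gamma(15.09, 19.35).
Var = α/β² = 0.040302.

0.040302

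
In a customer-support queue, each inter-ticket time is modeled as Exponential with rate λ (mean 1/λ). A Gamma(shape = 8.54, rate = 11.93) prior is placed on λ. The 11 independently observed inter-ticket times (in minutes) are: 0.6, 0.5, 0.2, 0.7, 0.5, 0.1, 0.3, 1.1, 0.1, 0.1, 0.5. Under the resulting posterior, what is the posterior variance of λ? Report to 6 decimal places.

With a Gamma(shape α, rate β) prior on the exponential rate λ, the posterior after n observations with total T = Σxᵢ is Gamma(α+n, β+T).
Sum of observations T = 4.7 minutes; n = 11.
Posterior: Gamma(8.54+11, 11.93+4.7) = Gamma(19.54, 16.63).
Var = α/β² = 0.070655.

0.070655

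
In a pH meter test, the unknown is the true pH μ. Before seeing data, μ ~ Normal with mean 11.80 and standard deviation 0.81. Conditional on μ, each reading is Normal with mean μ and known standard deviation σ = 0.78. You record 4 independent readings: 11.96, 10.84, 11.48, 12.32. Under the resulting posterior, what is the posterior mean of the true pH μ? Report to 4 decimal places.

For Normal data with known variance σ², a Normal(μ₀, σ₀²) prior on μ is conjugate. Posterior precision = 1/σ₀² + n/σ²; posterior mean is the precision-weighted average of μ₀ and x̄.
Σxᵢ = 11.96 + 10.84 + 11.48 + 12.32 = 46.6, so n·x̄ = 46.6.
σ₀² = 0.81² = 0.6561, σ² = 0.78² = 0.6084; σ² + n·σ₀² = 0.6084 + 4·0.6561 = 3.2328.
Posterior mean = (μ₀/σ₀² + n·x̄/σ²)/(1/σ₀² + n/σ²) = (σ²·μ₀ + σ₀²·n·x̄)/(σ² + n·σ₀²) = (0.6084·11.80 + 0.6561·46.6)/3.2328 = 37.75338/3.2328 = 11.6782.

11.6782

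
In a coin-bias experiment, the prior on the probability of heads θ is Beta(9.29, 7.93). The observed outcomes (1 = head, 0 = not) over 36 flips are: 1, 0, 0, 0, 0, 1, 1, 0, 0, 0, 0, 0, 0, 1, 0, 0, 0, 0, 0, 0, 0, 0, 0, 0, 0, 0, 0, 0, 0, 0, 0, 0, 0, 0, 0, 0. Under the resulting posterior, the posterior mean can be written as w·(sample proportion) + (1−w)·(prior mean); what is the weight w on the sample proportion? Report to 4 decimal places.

0.6764

The Beta prior is conjugate to a Binomial/Bernoulli likelihood; the update adds successes to α and failures to β.
Posterior mean = (α₀+k)/(α₀+β₀+n) = [n/(α₀+β₀+n)]·(k/n) + [(α₀+β₀)/(α₀+β₀+n)]·α₀/(α₀+β₀), so only n and the prior enter the weight.
The weight on the data is w = n/(α₀+β₀+n) = 36/(9.29+7.93+36) = 36/53.22 = 0.6764.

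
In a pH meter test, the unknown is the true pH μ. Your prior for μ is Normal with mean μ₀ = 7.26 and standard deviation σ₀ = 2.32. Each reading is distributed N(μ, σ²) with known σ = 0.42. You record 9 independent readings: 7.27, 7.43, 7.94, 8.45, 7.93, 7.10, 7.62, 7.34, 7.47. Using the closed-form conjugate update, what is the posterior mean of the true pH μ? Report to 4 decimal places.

For Normal data with known variance σ², a Normal(μ₀, σ₀²) prior on μ is conjugate. Posterior precision = 1/σ₀² + n/σ²; posterior mean is the precision-weighted average of μ₀ and x̄.
Σxᵢ = 7.27 + 7.43 + 7.94 + 8.45 + 7.93 + 7.10 + 7.62 + 7.34 + 7.47 = 68.55, so n·x̄ = 68.55.
σ₀² = 2.32² = 5.3824, σ² = 0.42² = 0.1764; σ² + n·σ₀² = 0.1764 + 9·5.3824 = 48.618.
Posterior mean = (μ₀/σ₀² + n·x̄/σ²)/(1/σ₀² + n/σ²) = (σ²·μ₀ + σ₀²·n·x̄)/(σ² + n·σ₀²) = (0.1764·7.26 + 5.3824·68.55)/48.618 = 370.244184/48.618 = 7.6154.

7.6154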